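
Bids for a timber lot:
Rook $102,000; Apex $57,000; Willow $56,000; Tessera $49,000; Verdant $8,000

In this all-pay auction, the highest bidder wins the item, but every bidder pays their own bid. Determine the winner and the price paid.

All-pay auction: the highest bidder wins the item, but every bidder pays their own bid.
Sorting bids: 102,000 (Rook) > 57,000 (Apex) > 56,000 (Willow) > 49,000 (Tessera) > 8,000 (Verdant)
Rook is highest and takes the item; every bidder forfeits their bid.

Rook pays $102,000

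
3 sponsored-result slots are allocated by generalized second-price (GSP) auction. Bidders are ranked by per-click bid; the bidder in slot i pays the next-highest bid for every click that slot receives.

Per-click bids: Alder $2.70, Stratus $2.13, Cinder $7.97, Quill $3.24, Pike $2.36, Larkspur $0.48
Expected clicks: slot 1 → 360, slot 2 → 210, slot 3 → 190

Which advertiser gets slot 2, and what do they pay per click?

Sorting advertisers: $7.97 (Cinder) > $3.24 (Quill) > $2.70 (Alder) > $2.36 (Pike) > …
Slot 2 goes to the second-ranked bidder, Quill, who pays the next bid down: $2.70/click.

Quill; $2.70 per click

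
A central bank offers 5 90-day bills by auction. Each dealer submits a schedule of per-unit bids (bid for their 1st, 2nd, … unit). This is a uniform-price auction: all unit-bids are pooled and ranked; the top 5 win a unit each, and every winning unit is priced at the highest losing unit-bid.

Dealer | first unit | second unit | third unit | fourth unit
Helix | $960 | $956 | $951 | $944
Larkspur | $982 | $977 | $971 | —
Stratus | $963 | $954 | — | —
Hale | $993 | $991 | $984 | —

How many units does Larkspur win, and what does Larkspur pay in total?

Larkspur: 2 units, pays $1,942

Pooled unit-bids ranked (top 5): 993 (Hale-1), 991 (Hale-2), 984 (Hale-3), 982 (Larkspur-1), 977 (Larkspur-2)
The (k+1)-th unit-bid is $971.
Larkspur wins 2 unit(s) at $971 each.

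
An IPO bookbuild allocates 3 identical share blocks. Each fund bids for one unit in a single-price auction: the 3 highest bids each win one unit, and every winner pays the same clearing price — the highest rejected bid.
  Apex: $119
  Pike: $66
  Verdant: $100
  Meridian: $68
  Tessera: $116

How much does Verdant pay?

Ordering the bids: 119 (Apex), 116 (Tessera), 100 (Verdant), 68 (Meridian), 66 (Pike)
The 3 highest are Apex, Tessera, Verdant.
First losing bid is Meridian's $68, which sets the uniform price.
Verdant wins → pays $68.

Verdant pays $68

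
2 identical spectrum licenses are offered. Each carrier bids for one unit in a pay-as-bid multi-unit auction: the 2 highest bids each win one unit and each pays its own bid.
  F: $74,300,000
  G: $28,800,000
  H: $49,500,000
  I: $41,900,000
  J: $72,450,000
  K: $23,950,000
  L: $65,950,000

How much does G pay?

Ordering the bids: 74,300,000 (F), 72,450,000 (J), 65,950,000 (L), 49,500,000 (H), …
Winners (2 units): F, J.
G does not win → $0.

G pays $0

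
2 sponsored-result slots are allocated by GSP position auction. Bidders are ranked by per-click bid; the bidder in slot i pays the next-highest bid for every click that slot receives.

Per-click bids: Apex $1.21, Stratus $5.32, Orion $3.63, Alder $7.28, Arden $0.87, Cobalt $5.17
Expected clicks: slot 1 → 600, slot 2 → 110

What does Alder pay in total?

Alder pays $3192.00

Ranked by bid: $7.28 (Alder) > $5.32 (Stratus) > $5.17 (Cobalt) > …
Alder holds slot 1 → pays next bid $5.32 × 600 clicks = $3192.00.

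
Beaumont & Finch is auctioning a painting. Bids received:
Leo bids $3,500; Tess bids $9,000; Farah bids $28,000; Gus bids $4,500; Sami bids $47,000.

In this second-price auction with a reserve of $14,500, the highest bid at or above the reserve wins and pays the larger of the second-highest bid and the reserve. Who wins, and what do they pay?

Bids in order: 47,000 (Sami) > 28,000 (Farah) > 9,000 (Tess) > 4,500 (Gus) > 3,500 (Leo)
Highest eligible bid: Sami at $47,000.
max(second-highest $28,000, reserve $14,500) = $28,000; the reserve does not bind.

Sami pays $28,000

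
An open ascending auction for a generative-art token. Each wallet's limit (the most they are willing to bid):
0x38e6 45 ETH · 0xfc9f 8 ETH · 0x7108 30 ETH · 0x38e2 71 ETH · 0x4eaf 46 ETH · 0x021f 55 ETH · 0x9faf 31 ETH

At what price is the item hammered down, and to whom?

Ascending (English) auction: the price rises until one bidder remains; the winner pays the price at which the last rival dropped out.
Limits ranked: 71 (0x38e2) > 55 (0x021f) > 46 (0x4eaf) > 45 (0x38e6) > 31 (0x9faf) > 30 (0x7108) > …
0x021f is the last rival to drop out, at 55 ETH; 0x38e2 remains and wins at that price.

0x38e2 wins at 55 ETH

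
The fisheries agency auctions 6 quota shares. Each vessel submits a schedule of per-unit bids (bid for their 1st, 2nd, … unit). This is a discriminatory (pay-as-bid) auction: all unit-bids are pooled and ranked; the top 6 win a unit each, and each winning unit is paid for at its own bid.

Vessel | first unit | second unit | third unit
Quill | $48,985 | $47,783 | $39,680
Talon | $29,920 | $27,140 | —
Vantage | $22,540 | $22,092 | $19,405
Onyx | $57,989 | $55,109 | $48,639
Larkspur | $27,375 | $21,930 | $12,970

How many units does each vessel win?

Onyx 3, Quill 3

Merging the schedules and taking the best 6: 57,989 (Onyx-1), 55,109 (Onyx-2), 48,985 (Quill-1), 48,639 (Onyx-3), 47,783 (Quill-2), 39,680 (Quill-3)
Next rejected bid: $29,920 (not a price — pay-as-bid).
Allocation: Onyx 3, Quill 3.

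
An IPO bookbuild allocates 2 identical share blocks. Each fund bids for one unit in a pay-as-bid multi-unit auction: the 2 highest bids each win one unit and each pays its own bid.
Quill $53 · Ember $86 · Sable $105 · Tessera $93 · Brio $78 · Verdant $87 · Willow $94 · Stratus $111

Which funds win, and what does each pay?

Sorting: 111 (Stratus), 105 (Sable), 94 (Willow), 93 (Tessera), …
The 2 highest are Stratus, Sable.
Each winner pays its own bid: Stratus $111, Sable $105.

Stratus $111, Sable $105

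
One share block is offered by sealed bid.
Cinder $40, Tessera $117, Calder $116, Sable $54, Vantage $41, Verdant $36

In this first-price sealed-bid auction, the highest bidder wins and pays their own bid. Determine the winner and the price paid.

Sorting bids: 117 (Tessera) > 116 (Calder) > 54 (Sable) > 41 (Vantage) > 40 (Cinder) > 36 (Verdant)
Tessera is highest → pays own bid, $117.

Tessera pays $117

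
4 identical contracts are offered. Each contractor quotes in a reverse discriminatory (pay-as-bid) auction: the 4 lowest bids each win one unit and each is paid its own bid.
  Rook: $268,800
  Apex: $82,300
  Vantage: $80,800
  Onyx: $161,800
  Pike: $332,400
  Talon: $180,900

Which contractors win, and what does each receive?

Vantage $80,800, Apex $82,300, Onyx $161,800, Talon $180,900

Ordering the bids: 80,800 (Vantage), 82,300 (Apex), 161,800 (Onyx), 180,900 (Talon), 268,800 (Rook), 332,400 (Pike)
Winners (4 units): Vantage, Apex, Onyx, Talon.
Each winner is paid its own bid: Vantage $80,800, Apex $82,300, Onyx $161,800, Talon $180,900.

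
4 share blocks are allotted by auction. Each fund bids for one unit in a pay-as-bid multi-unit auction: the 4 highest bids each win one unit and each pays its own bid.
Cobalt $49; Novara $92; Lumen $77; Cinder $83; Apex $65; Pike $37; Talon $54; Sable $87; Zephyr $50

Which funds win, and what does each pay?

Novara $92, Sable $87, Cinder $83, Lumen $77

Ordering the bids: 92 (Novara), 87 (Sable), 83 (Cinder), 77 (Lumen), 65 (Apex), 54 (Talon), …
Winners (4 units): Novara, Sable, Cinder, Lumen.
Each winner pays its own bid: Novara $92, Sable $87, Cinder $83, Lumen $77.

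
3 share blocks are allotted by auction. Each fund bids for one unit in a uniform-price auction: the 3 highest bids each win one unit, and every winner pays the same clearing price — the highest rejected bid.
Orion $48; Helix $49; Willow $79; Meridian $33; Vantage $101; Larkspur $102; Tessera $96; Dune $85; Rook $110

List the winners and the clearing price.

Sorting: 110 (Rook), 102 (Larkspur), 101 (Vantage), 96 (Tessera), 85 (Dune), …
Winners (3 units): Rook, Larkspur, Vantage.
Clearing price = highest rejected bid = $96.

Rook, Larkspur, Vantage; each pays $96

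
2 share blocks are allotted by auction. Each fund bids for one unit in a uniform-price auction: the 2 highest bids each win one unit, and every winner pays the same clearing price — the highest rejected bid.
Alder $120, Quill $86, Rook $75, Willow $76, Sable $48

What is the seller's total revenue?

Total revenue: $152

Ordering the bids: 120 (Alder), 86 (Quill), 76 (Willow), 75 (Rook), …
Top 2: Alder, Quill.
First losing bid is Willow's $76, which sets the uniform price.
Total revenue = 2 × $76 = $152.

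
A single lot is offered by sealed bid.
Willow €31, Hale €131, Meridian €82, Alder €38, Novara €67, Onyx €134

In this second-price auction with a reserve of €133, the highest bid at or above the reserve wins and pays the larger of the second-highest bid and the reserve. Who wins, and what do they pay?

Sorting bids: 134 (Onyx) > 131 (Hale) > 82 (Meridian) > 67 (Novara) > 38 (Alder) > 31 (Willow)
Onyx has the top bid at or above the reserve (€134).
Second-highest bid €131 is below the reserve €133, so the reserve binds → payment €133.

Onyx pays €133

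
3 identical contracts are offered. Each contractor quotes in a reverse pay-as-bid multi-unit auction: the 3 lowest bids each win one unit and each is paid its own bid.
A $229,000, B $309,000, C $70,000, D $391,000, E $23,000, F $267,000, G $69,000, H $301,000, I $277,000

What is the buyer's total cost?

Ordering the bids: 23,000 (E), 69,000 (G), 70,000 (C), 229,000 (A), 267,000 (F), …
Winners (3 units): E, G, C.
Total cost = 23,000 + 69,000 + 70,000 = $162,000.

Total cost: $162,000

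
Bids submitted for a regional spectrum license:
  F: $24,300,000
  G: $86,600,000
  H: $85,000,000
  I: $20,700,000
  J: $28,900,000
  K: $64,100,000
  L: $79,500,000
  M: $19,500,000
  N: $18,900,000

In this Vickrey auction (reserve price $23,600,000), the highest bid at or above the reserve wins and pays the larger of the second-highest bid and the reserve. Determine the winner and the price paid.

Rule: the highest bid at or above the reserve wins and pays the larger of the second-highest bid and the reserve.
Sorting bids: 86,600,000 (G) > 85,000,000 (H) > 79,500,000 (L) > 64,100,000 (K) > 28,900,000 (J) > 24,300,000 (F) > …
G has the top bid at or above the reserve ($86,600,000).
Second-highest bid $85,000,000 exceeds the reserve $23,600,000 → payment $85,000,000.

G pays $85,000,000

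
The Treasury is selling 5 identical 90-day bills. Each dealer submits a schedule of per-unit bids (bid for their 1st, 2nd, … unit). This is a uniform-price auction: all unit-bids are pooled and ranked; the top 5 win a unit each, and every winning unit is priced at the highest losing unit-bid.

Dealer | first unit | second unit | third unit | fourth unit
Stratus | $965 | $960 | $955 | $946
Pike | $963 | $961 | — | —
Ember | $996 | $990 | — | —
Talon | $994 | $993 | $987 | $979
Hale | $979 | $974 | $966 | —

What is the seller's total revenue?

Pooled unit-bids ranked (top 5): 996 (Ember-1), 994 (Talon-1), 993 (Talon-2), 990 (Ember-2), 987 (Talon-3)
Highest rejected unit-bid = $979.
Allocation: Ember 2, Talon 3. Every unit priced at $979.
Revenue = 5 × 979 = $4,895.

Total revenue: $4,895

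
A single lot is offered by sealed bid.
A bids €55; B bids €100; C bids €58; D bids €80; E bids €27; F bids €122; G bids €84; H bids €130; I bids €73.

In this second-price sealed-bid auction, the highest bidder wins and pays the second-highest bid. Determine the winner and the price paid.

H pays €122

Rule: the highest bidder wins and pays the second-highest bid.
Bids ranked: 130 (H) > 122 (F) > 100 (B) > 84 (G) > 80 (D) > 73 (I) > …
Second-price: H pays F's bid of €122.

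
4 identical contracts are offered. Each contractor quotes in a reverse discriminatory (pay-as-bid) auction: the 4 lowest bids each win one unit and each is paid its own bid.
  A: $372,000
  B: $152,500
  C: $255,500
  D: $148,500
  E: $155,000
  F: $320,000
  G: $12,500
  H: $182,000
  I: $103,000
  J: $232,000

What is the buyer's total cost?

Bids ranked low→high: 12,500 (G), 103,000 (I), 148,500 (D), 152,500 (B), 155,000 (E), 182,000 (H), …
Lowest 4: G, I, D, B.
Total cost = 12,500 + 103,000 + 148,500 + 152,500 = $416,500.

Total cost: $416,500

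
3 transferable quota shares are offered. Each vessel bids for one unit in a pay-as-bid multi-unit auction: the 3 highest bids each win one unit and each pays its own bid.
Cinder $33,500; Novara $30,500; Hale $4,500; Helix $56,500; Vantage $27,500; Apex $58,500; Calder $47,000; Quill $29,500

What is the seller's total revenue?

Total revenue: $162,000

Bids ranked high→low: 58,500 (Apex), 56,500 (Helix), 47,000 (Calder), 33,500 (Cinder), 30,500 (Novara), …
Winners (3 units): Apex, Helix, Calder.
Total revenue = 58,500 + 56,500 + 47,000 = $162,000.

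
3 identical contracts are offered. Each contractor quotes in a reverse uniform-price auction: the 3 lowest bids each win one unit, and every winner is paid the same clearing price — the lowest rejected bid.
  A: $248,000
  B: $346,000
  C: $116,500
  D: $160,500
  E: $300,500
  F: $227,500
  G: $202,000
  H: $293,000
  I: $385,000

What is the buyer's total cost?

Bids ranked low→high: 116,500 (C), 160,500 (D), 202,000 (G), 227,500 (F), 248,000 (A), …
The 3 lowest are C, D, G.
Lowest unsuccessful bid: $227,500 → clearing price.
Total cost = 3 × $227,500 = $682,500.

Total cost: $682,500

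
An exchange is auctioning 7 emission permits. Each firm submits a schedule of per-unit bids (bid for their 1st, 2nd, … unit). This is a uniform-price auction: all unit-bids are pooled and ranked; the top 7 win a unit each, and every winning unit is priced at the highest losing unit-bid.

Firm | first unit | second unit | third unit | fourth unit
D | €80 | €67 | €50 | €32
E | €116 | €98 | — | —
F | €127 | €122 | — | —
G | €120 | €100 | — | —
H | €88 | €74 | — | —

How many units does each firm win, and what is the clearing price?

E 2, F 2, G 2, H 1; clearing price €80

Merging the schedules and taking the best 7: 127 (F-1), 122 (F-2), 120 (G-1), 116 (E-1), 100 (G-2), 98 (E-2), 88 (H-1)
First bid not allocated: €80.
Allocation: E 2, F 2, G 2, H 1.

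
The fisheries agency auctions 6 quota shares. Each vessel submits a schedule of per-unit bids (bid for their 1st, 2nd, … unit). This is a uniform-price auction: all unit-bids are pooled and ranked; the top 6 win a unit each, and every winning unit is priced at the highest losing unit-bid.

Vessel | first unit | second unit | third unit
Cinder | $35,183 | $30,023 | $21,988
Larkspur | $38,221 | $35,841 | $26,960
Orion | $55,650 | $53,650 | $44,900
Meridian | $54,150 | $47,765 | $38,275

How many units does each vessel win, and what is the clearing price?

All unit-bids, highest first — top 6: 55,650 (Orion-1), 54,150 (Meridian-1), 53,650 (Orion-2), 47,765 (Meridian-2), 44,900 (Orion-3), 38,275 (Meridian-3)
The (k+1)-th unit-bid is $38,221.
Allocation: Meridian 3, Orion 3.

Meridian 3, Orion 3; clearing price $38,221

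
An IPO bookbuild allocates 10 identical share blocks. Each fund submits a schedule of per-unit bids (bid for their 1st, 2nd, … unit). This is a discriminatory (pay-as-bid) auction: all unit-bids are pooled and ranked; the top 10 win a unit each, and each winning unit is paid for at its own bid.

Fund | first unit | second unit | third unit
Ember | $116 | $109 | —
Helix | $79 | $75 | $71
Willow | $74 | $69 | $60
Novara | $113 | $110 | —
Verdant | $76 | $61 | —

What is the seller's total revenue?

Total revenue: $892

Pooled unit-bids ranked (top 10): 116 (Ember-1), 113 (Novara-1), 110 (Novara-2), 109 (Ember-2), 79 (Helix-1), 76 (Verdant-1), 75 (Helix-2), 74 (Willow-1), 71 (Helix-3), 69 (Willow-2)
Next rejected bid: $61 (not a price — pay-as-bid).
Each winning unit pays its own bid.
Revenue = 116 + 113 + 110 + 109 + 79 + 76 + 75 + 74 + 71 + 69 = $892.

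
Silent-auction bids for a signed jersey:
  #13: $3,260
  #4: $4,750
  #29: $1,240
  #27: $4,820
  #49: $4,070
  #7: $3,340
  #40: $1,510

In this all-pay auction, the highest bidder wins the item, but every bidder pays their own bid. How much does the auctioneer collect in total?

Total revenue: $22,990

Sorting bids: 4,820 (#27) > 4,750 (#4) > 4,070 (#49) > 3,340 (#7) > 3,260 (#13) > 1,510 (#40) > …
#27 wins with the top bid; all bids are sunk regardless.
Every bidder forfeits their bid regardless of winning.
Revenue = 3,260 + 4,750 + 1,240 + 4,820 + 4,070 + 3,340 + 1,510 = $22,990.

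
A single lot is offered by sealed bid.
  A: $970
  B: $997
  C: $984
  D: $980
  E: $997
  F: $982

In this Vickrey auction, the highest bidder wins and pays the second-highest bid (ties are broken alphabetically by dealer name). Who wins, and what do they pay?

B pays $997

Vickrey auction: the highest bidder wins and pays the second-highest bid.
Bids in order: 997 (B) > 997 (E) > 984 (C) > 982 (F) > 980 (D) > 970 (A)
B and E tie at $997; tie-break gives it to B.
Second-price: B pays E's bid of $997.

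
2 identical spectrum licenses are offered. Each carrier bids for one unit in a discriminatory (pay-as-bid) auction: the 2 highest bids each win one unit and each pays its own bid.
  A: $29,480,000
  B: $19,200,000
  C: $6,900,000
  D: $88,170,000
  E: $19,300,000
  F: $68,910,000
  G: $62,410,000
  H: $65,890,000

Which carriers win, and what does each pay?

Ordering the bids: 88,170,000 (D), 68,910,000 (F), 65,890,000 (H), 62,410,000 (G), …
The 2 highest are D, F.
Each winner pays its own bid: D $88,170,000, F $68,910,000.

D $88,170,000, F $68,910,000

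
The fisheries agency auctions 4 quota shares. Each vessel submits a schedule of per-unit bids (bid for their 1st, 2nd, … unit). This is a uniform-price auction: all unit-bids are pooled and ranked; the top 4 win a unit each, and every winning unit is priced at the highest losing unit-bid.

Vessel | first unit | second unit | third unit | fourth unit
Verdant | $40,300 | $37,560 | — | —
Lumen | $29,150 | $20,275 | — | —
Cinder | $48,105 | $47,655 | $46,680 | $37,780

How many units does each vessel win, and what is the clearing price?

All unit-bids, highest first — top 4: 48,105 (Cinder-1), 47,655 (Cinder-2), 46,680 (Cinder-3), 40,300 (Verdant-1)
Highest rejected unit-bid = $37,780.
Allocation: Cinder 3, Verdant 1.

Cinder 3, Verdant 1; clearing price $37,780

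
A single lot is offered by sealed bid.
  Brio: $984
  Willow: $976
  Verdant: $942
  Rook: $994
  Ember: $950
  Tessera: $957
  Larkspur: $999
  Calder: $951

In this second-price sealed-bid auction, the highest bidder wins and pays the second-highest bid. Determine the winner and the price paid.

Larkspur pays $994

Bids ranked: 999 (Larkspur) > 994 (Rook) > 984 (Brio) > 976 (Willow) > 957 (Tessera) > 951 (Calder) > …
Second-price: Larkspur pays Rook's bid of $994.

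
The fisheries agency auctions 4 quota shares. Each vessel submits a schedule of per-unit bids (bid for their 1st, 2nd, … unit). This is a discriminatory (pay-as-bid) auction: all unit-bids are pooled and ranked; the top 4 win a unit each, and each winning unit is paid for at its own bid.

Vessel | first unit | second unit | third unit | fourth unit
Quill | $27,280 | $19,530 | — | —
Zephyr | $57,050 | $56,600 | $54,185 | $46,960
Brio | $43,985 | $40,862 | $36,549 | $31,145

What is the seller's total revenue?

Total revenue: $214,795

All unit-bids, highest first — top 4: 57,050 (Zephyr-1), 56,600 (Zephyr-2), 54,185 (Zephyr-3), 46,960 (Zephyr-4)
Next rejected bid: $43,985 (not a price — pay-as-bid).
Each winning unit pays its own bid.
Revenue = 57,050 + 56,600 + 54,185 + 46,960 = $214,795.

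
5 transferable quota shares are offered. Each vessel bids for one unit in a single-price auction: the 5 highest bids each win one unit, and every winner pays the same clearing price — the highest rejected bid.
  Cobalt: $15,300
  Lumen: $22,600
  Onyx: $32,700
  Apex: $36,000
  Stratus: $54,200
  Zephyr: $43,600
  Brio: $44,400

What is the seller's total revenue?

Sorting: 54,200 (Stratus), 44,400 (Brio), 43,600 (Zephyr), 36,000 (Apex), 32,700 (Onyx), 22,600 (Lumen), 15,300 (Cobalt)
Top 5: Stratus, Brio, Zephyr, Apex, Onyx.
First losing bid is Lumen's $22,600, which sets the uniform price.
Total revenue = 5 × $22,600 = $113,000.

Total revenue: $113,000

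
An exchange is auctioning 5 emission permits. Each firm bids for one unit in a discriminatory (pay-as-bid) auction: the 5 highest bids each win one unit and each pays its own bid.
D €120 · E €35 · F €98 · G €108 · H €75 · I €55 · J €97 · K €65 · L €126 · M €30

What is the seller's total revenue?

Sorting: 126 (L), 120 (D), 108 (G), 98 (F), 97 (J), 75 (H), 65 (K), …
The 5 highest are L, D, G, F, J.
Total revenue = 126 + 120 + 108 + 98 + 97 = €549.

Total revenue: €549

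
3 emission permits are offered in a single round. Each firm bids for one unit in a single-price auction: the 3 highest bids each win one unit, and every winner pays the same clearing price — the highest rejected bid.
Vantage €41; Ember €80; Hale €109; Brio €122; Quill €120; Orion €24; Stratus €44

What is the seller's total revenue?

Total revenue: €240

Ordering the bids: 122 (Brio), 120 (Quill), 109 (Hale), 80 (Ember), 44 (Stratus), …
The 3 highest are Brio, Quill, Hale.
Highest unsuccessful bid: €80 → clearing price.
Total revenue = 3 × €80 = €240.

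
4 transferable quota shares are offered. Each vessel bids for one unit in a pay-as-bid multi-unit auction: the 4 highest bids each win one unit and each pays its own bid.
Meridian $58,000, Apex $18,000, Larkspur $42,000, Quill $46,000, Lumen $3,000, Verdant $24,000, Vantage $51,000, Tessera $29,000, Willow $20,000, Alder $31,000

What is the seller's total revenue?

Total revenue: $197,000

Ordering the bids: 58,000 (Meridian), 51,000 (Vantage), 46,000 (Quill), 42,000 (Larkspur), 31,000 (Alder), 29,000 (Tessera), …
Top 4: Meridian, Vantage, Quill, Larkspur.
Total revenue = 58,000 + 51,000 + 46,000 + 42,000 = $197,000.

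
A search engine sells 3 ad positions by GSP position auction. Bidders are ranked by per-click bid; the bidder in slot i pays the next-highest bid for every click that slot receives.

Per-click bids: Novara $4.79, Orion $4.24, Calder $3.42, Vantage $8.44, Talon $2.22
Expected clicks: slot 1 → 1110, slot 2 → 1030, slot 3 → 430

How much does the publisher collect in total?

Total revenue: $11154.70

Sorting advertisers: $8.44 (Vantage) > $4.79 (Novara) > $4.24 (Orion) > $3.42 (Calder) > …
Slot 1: Vantage pays $4.79 × 1110 = $5316.90
Slot 2: Novara pays $4.24 × 1030 = $4367.20
Slot 3: Orion pays $3.42 × 430 = $1470.60
Total = $11154.70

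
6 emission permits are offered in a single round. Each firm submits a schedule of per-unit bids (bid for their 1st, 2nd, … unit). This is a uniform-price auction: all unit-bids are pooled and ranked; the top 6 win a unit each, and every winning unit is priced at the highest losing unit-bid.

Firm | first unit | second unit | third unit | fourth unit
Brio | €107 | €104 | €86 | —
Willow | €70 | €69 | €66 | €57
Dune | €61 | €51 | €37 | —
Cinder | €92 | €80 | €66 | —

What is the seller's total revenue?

All unit-bids, highest first — top 6: 107 (Brio-1), 104 (Brio-2), 92 (Cinder-1), 86 (Brio-3), 80 (Cinder-2), 70 (Willow-1)
First bid not allocated: €69.
Allocation: Brio 3, Cinder 2, Willow 1. Every unit priced at €69.
Revenue = 6 × 69 = €414.

Total revenue: €414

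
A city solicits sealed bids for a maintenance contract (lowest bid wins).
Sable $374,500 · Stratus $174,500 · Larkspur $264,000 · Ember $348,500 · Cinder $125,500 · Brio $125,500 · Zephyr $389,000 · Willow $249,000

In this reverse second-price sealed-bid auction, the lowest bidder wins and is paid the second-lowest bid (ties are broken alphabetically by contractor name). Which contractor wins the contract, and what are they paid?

Reverse second-price sealed-bid auction: the lowest bidder wins and is paid the second-lowest bid.
Bids ranked: 125,500 (Brio) < 125,500 (Cinder) < 174,500 (Stratus) < 249,000 (Willow) < 264,000 (Larkspur) < 348,500 (Ember) < …
Tie at $125,500 → Brio wins by tie-break.
Brio is lowest; is paid the second-lowest bid, $125,500.

Brio is paid $125,500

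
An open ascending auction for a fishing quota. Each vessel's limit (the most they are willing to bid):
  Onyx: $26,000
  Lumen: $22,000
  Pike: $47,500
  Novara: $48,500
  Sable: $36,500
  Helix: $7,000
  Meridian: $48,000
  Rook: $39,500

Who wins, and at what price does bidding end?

Novara wins at $48,000

Limits ranked: 48,500 (Novara) > 48,000 (Meridian) > 47,500 (Pike) > 39,500 (Rook) > 36,500 (Sable) > 26,000 (Onyx) > …
Once the price passes $48,000, only Novara is left; the hammer falls at Meridian's limit of $48,000.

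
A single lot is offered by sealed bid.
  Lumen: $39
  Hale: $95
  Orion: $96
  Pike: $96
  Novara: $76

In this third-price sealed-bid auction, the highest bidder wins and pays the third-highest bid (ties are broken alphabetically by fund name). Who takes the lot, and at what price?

Orion pays $95

Bids in order: 96 (Orion) > 96 (Pike) > 95 (Hale) > 76 (Novara) > 39 (Lumen)
Tie at $96 → Orion wins by tie-break.
Orion wins; payment is bid #3 in the ranking = $95.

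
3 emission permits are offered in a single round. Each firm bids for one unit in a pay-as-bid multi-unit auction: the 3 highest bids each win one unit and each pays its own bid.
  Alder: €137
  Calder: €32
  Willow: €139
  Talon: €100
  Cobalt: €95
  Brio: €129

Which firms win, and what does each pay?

Ordering the bids: 139 (Willow), 137 (Alder), 129 (Brio), 100 (Talon), 95 (Cobalt), …
The 3 highest are Willow, Alder, Brio.
Each winner pays its own bid: Willow €139, Alder €137, Brio €129.

Willow €139, Alder €137, Brio €129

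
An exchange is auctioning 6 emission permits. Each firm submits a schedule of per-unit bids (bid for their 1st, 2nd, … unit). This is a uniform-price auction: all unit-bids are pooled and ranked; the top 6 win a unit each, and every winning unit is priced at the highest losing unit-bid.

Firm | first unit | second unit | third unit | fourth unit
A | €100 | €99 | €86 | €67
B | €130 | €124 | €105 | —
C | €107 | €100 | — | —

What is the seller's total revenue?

Total revenue: €594

Merging the schedules and taking the best 6: 130 (B-1), 124 (B-2), 107 (C-1), 105 (B-3), 100 (A-1), 100 (C-2)
The (k+1)-th unit-bid is €99.
Allocation: A 1, B 3, C 2. Every unit priced at €99.
Revenue = 6 × 99 = €594.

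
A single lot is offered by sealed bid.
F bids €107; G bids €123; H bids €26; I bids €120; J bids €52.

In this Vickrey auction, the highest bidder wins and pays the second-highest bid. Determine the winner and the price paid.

Rule: the highest bidder wins and pays the second-highest bid.
Bids in order: 123 (G) > 120 (I) > 107 (F) > 52 (J) > 26 (H)
Second-price: G pays I's bid of €120.

G pays €120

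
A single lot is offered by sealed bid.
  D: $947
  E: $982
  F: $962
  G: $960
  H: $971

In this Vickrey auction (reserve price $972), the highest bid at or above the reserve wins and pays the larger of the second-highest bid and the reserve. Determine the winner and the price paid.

Bids in order: 982 (E) > 971 (H) > 962 (F) > 960 (G) > 947 (D)
Highest eligible bid: E at $982.
max(second-highest $971, reserve $972) = $972.

E pays $972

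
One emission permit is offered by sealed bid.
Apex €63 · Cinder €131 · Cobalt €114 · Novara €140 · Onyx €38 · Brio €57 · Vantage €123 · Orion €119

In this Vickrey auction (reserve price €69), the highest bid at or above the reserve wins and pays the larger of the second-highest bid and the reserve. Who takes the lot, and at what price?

Rule: the highest bid at or above the reserve wins and pays the larger of the second-highest bid and the reserve.
Sorting bids: 140 (Novara) > 131 (Cinder) > 123 (Vantage) > 119 (Orion) > 114 (Cobalt) > 63 (Apex) > …
Novara has the top bid at or above the reserve (€140).
Second-highest bid €131 exceeds the reserve €69 → payment €131.

Novara pays €131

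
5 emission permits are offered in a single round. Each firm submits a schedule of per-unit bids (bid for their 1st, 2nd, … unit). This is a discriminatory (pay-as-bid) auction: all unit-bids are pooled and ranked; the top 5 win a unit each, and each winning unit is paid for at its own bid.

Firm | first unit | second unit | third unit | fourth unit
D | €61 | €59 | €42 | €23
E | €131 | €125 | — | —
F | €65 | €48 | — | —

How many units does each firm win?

D 2, E 2, F 1

All unit-bids, highest first — top 5: 131 (E-1), 125 (E-2), 65 (F-1), 61 (D-1), 59 (D-2)
Next rejected bid: €48 (not a price — pay-as-bid).
Allocation: D 2, E 2, F 1.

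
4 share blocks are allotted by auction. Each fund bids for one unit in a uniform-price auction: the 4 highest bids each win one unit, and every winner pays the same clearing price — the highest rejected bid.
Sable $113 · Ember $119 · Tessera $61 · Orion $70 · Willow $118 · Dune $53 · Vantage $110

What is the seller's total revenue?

Total revenue: $280

Sorting: 119 (Ember), 118 (Willow), 113 (Sable), 110 (Vantage), 70 (Orion), 61 (Tessera), …
Top 4: Ember, Willow, Sable, Vantage.
Clearing price = highest rejected bid = $70.
Total revenue = 4 × $70 = $280.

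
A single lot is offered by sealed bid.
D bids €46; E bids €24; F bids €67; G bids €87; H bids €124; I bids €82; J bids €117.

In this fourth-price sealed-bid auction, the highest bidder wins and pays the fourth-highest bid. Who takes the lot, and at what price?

H pays €82

Bids in order: 124 (H) > 117 (J) > 87 (G) > 82 (I) > 67 (F) > 46 (D) > …
H is highest; pays the fourth-highest bid, €82.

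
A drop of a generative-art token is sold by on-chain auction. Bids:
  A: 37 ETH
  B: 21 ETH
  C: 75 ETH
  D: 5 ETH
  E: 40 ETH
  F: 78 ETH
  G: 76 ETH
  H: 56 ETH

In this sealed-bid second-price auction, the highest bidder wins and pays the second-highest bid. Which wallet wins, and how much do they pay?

F pays 76 ETH

Bids in order: 78 (F) > 76 (G) > 75 (C) > 56 (H) > 40 (E) > 37 (A) > …
Second-price: F pays G's bid of 76 ETH.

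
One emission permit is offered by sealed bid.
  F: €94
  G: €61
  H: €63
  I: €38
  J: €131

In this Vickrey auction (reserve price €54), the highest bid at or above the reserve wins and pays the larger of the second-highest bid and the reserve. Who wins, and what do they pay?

J pays €94

Sorting bids: 131 (J) > 94 (F) > 63 (H) > 61 (G) > 38 (I)
J has the top bid at or above the reserve (€131).
Second-highest bid €94 exceeds the reserve €54 → payment €94.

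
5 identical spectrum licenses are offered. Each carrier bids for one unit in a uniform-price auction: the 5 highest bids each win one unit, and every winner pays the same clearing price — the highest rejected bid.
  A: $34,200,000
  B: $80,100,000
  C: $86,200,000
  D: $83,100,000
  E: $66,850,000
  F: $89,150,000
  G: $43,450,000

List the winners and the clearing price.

F, C, D, B, E; each pays $43,450,000

Bids ranked high→low: 89,150,000 (F), 86,200,000 (C), 83,100,000 (D), 80,100,000 (B), 66,850,000 (E), 43,450,000 (G), 34,200,000 (A)
Winners (5 units): F, C, D, B, E.
First losing bid is G's $43,450,000, which sets the uniform price.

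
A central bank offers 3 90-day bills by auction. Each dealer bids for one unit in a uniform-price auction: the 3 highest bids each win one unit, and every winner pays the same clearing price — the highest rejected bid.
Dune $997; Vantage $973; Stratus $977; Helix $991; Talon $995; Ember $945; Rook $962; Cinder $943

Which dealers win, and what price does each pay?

Sorting: 997 (Dune), 995 (Talon), 991 (Helix), 977 (Stratus), 973 (Vantage), …
Top 3: Dune, Talon, Helix.
First losing bid is Stratus's $977, which sets the uniform price.

Dune, Talon, Helix; each pays $977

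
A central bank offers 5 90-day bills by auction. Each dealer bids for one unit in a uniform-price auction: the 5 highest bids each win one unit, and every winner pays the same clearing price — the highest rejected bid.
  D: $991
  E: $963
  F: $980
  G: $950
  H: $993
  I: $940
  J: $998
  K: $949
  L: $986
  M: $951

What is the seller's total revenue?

Total revenue: $4,815

Ordering the bids: 998 (J), 993 (H), 991 (D), 986 (L), 980 (F), 963 (E), 951 (M), …
Top 5: J, H, D, L, F.
Clearing price = highest rejected bid = $963.
Total revenue = 5 × $963 = $4,815.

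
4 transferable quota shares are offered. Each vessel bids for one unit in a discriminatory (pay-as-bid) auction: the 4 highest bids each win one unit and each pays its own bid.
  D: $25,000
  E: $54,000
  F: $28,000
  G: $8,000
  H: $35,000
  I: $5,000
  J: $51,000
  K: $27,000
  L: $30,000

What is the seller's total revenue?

Bids ranked high→low: 54,000 (E), 51,000 (J), 35,000 (H), 30,000 (L), 28,000 (F), 27,000 (K), …
The 4 highest are E, J, H, L.
Total revenue = 54,000 + 51,000 + 35,000 + 30,000 = $170,000.

Total revenue: $170,000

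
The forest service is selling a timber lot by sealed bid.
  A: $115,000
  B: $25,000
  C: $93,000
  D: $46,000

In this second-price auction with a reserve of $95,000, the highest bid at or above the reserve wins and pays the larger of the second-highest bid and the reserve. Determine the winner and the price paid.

Second-price auction with a reserve of $95,000: the highest bid at or above the reserve wins and pays the larger of the second-highest bid and the reserve.
Sorting bids: 115,000 (A) > 93,000 (C) > 46,000 (D) > 25,000 (B)
A has the top bid at or above the reserve ($115,000).
Second-highest bid $93,000 is below the reserve $95,000, so the reserve binds → payment $95,000.

A pays $95,000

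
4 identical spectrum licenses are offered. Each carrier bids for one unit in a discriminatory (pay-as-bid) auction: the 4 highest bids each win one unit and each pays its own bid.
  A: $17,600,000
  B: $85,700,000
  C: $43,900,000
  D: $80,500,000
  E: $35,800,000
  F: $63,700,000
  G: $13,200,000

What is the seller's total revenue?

Bids ranked high→low: 85,700,000 (B), 80,500,000 (D), 63,700,000 (F), 43,900,000 (C), 35,800,000 (E), 17,600,000 (A), …
Winners (4 units): B, D, F, C.
Total revenue = 85,700,000 + 80,500,000 + 63,700,000 + 43,900,000 = $273,800,000.

Total revenue: $273,800,000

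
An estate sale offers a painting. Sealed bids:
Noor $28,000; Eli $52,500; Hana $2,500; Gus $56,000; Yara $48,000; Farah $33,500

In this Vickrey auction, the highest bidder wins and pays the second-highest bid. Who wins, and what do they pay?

Bids ranked: 56,000 (Gus) > 52,500 (Eli) > 48,000 (Yara) > 33,500 (Farah) > 28,000 (Noor) > 2,500 (Hana)
Gus wins with the highest bid; price is set by the runner-up at $52,500.

Gus pays $52,500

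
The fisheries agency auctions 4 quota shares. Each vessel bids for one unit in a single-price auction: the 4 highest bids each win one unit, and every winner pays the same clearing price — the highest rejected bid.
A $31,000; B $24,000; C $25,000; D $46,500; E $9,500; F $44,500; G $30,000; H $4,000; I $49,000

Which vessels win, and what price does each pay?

I, D, F, A; each pays $30,000

Ordering the bids: 49,000 (I), 46,500 (D), 44,500 (F), 31,000 (A), 30,000 (G), 25,000 (C), …
The 4 highest are I, D, F, A.
Highest unsuccessful bid: $30,000 → clearing price.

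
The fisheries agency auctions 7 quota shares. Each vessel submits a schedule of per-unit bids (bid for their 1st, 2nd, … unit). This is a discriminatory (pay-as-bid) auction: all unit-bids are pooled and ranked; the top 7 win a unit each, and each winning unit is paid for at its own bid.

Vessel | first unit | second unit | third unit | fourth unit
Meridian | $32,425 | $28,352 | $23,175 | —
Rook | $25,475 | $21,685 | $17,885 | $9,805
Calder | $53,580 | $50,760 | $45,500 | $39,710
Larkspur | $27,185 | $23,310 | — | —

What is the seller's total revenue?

Total revenue: $277,512

All unit-bids, highest first — top 7: 53,580 (Calder-1), 50,760 (Calder-2), 45,500 (Calder-3), 39,710 (Calder-4), 32,425 (Meridian-1), 28,352 (Meridian-2), 27,185 (Larkspur-1)
Next rejected bid: $25,475 (not a price — pay-as-bid).
Each winning unit pays its own bid.
Revenue = 53,580 + 50,760 + 45,500 + 39,710 + 32,425 + 28,352 + 27,185 = $277,512.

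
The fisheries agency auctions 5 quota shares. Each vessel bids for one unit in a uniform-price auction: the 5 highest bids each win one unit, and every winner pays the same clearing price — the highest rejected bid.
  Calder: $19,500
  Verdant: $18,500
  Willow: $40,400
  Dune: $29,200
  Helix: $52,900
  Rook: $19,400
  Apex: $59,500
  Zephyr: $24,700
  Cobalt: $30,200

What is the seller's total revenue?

Total revenue: $123,500

Sorting: 59,500 (Apex), 52,900 (Helix), 40,400 (Willow), 30,200 (Cobalt), 29,200 (Dune), 24,700 (Zephyr), 19,500 (Calder), …
Winners (5 units): Apex, Helix, Willow, Cobalt, Dune.
First losing bid is Zephyr's $24,700, which sets the uniform price.
Total revenue = 5 × $24,700 = $123,500.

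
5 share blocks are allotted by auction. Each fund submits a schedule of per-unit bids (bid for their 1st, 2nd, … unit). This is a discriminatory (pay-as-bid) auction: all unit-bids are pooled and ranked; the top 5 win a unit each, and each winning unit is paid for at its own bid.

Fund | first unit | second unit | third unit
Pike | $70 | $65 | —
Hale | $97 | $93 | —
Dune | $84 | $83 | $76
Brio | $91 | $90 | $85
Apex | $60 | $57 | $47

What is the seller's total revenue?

Total revenue: $456

Merging the schedules and taking the best 5: 97 (Hale-1), 93 (Hale-2), 91 (Brio-1), 90 (Brio-2), 85 (Brio-3)
Next rejected bid: $84 (not a price — pay-as-bid).
Each winning unit pays its own bid.
Revenue = 97 + 93 + 91 + 90 + 85 = $456.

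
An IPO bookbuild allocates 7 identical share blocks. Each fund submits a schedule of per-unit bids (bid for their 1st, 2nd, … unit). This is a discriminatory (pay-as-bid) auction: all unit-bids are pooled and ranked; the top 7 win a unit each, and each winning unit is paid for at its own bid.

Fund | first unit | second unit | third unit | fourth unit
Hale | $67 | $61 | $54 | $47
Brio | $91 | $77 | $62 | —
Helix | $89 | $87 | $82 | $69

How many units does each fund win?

Merging the schedules and taking the best 7: 91 (Brio-1), 89 (Helix-1), 87 (Helix-2), 82 (Helix-3), 77 (Brio-2), 69 (Helix-4), 67 (Hale-1)
Next rejected bid: $62 (not a price — pay-as-bid).
Allocation: Brio 2, Hale 1, Helix 4.

Brio 2, Hale 1, Helix 4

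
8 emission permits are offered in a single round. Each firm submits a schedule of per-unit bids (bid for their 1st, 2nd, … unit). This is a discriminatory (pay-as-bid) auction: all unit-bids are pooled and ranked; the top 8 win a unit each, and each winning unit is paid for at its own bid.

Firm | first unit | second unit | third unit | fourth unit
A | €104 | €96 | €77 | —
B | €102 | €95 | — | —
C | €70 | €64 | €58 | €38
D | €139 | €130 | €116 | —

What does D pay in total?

D pays €385

Merging the schedules and taking the best 8: 139 (D-1), 130 (D-2), 116 (D-3), 104 (A-1), 102 (B-1), 96 (A-2), 95 (B-2), 77 (A-3)
Next rejected bid: €70 (not a price — pay-as-bid).
D's winning unit-bids: 139 + 130 + 116 = €385.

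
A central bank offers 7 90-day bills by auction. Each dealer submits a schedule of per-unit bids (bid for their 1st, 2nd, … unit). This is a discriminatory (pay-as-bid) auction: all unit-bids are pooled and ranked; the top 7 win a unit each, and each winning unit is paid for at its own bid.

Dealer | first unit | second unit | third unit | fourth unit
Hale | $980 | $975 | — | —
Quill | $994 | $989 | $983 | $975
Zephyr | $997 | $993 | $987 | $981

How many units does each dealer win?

Quill 3, Zephyr 4

Merging the schedules and taking the best 7: 997 (Zephyr-1), 994 (Quill-1), 993 (Zephyr-2), 989 (Quill-2), 987 (Zephyr-3), 983 (Quill-3), 981 (Zephyr-4)
Next rejected bid: $980 (not a price — pay-as-bid).
Allocation: Quill 3, Zephyr 4.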